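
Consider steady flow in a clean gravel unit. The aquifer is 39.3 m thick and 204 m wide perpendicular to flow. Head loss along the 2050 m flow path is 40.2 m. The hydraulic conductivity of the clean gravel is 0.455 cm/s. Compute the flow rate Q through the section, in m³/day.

61800

Convert K: 0.455 cm/s × 864 = 393.1 m/day.
Cross-sectional area A = 204 × 39.3 = 8017 m².
Hydraulic gradient i = Δh / L = 40.2 / 2050 = 0.01961.
Darcy's law: Q = K · A · i = 393.1 × 8017 × 0.01961 = 61804 m³/day.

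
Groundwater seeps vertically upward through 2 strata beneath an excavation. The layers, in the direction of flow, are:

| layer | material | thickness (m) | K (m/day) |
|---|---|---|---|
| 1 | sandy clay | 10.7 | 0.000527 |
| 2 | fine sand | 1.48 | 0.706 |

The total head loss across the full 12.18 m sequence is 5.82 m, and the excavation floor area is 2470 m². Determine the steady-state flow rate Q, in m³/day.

0.708

Flow is perpendicular to layering, so the layers act in series and the equivalent K is the thickness-weighted harmonic mean.
Total thickness L = 10.7 + 1.48 = 12.18 m.
Σ(b_i/K_i) = 10.7/0.000527 + 1.48/0.706 = 20306 d.
K_eq = L / Σ(b_i/K_i) = 12.18 / 20306 = 0.0005998 m/day.
Q = K_eq · A · (Δh/L) = 0.0005998 × 2470 × (5.82/12.18) = 0.7079 m³/day.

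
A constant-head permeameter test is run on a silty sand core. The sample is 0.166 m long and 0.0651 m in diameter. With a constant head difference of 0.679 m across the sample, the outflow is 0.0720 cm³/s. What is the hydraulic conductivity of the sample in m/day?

Cross-sectional area A = π·(d/2)² = π × (0.0651/2)² = 0.003329 m².
Convert discharge: 0.0720 cm³/s = 7.200e-08 m³/s.
Darcy's law rearranged: K = Q·L / (A·Δh) = 7.200e-08 × 0.166 / (0.003329 × 0.679) = 5.288e-06 m/s = 0.4569 m/day.

0.457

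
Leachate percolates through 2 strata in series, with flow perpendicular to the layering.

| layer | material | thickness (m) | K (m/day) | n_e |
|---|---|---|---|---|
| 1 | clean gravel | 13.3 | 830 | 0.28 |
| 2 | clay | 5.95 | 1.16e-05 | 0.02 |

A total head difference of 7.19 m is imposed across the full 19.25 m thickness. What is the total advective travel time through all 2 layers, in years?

With flow normal to the layers, continuity requires the same specific discharge q through every layer.
Σ(b_i/K_i) = 13.3/830 + 5.95/1.16e-05 = 5.129e+05 d.
q = Δh / Σ(b_i/K_i) = 7.19 / 5.129e+05 = 1.402e-05 m/day.
In each layer the seepage velocity is v_i = q/n_i, so the layer transit time is t_i = b_i·n_i / q:
  layer 1 (clean gravel): t_1 = 13.3 × 0.28 / 1.402e-05 = 2.657e+05 d
  layer 2 (clay): t_2 = 5.95 × 0.02 / 1.402e-05 = 8489 d
Total t = Σ t_i = 2.742e+05 days = 750.6 years.

751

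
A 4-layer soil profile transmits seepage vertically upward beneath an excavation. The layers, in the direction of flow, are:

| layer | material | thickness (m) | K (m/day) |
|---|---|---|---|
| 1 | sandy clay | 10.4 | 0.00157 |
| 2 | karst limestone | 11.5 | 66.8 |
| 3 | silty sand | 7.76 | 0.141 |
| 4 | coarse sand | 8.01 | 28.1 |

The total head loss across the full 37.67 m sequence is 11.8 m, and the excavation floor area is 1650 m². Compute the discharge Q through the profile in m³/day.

Flow is perpendicular to layering, so the layers act in series and the equivalent K is the thickness-weighted harmonic mean.
Total thickness L = 10.4 + 11.5 + 7.76 + 8.01 = 37.67 m.
Σ(b_i/K_i) = 10.4/0.00157 + 11.5/66.8 + 7.76/0.141 + 8.01/28.1 = 6680 d.
K_eq = L / Σ(b_i/K_i) = 37.67 / 6680 = 0.005639 m/day.
Q = K_eq · A · (Δh/L) = 0.005639 × 1650 × (11.8/37.67) = 2.915 m³/day.

2.91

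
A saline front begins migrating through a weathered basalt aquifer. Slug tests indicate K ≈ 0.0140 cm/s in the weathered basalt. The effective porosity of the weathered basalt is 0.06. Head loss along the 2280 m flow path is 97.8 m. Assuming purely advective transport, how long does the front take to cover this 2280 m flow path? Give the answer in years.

Convert K: 0.0140 cm/s × 864 = 12.10 m/day.
Hydraulic gradient i = Δh / L = 97.8 / 2280 = 0.04289.
Darcy flux q = K · i = 12.10 × 0.04289 = 0.5189 m/day.
Seepage velocity v = q / n_e = 0.5189 / 0.06 = 8.648 m/day.
Travel time t = L / v = 2280 / 8.648 = 263.7 days = 0.7219 years.

0.722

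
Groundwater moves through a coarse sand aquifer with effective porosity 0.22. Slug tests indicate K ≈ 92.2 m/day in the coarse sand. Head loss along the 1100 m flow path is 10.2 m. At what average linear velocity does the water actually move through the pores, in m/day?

3.89

Hydraulic gradient i = Δh / L = 10.2 / 1100 = 0.009273.
Darcy flux q = K · i = 92.20 × 0.009273 = 0.8549 m/day.
Seepage velocity v = q / n_e = 0.8549 / 0.22 = 3.886 m/day.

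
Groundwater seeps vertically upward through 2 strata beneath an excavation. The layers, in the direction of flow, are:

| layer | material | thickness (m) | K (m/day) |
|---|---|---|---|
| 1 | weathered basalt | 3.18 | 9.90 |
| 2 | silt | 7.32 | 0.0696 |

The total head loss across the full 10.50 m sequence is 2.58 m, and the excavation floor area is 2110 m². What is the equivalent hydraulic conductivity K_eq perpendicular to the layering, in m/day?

0.0995

Flow is perpendicular to layering, so the layers act in series and the equivalent K is the thickness-weighted harmonic mean.
Total thickness L = 3.18 + 7.32 = 10.50 m.
Σ(b_i/K_i) = 3.18/9.90 + 7.32/0.0696 = 105.5 d.
K_eq = L / Σ(b_i/K_i) = 10.50 / 105.5 = 0.09953 m/day.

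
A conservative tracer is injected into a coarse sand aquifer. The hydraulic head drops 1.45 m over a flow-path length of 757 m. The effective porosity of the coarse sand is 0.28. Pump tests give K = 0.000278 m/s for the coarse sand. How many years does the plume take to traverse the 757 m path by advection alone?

Convert K: 0.000278 m/s × 86400 = 24.02 m/day.
Hydraulic gradient i = Δh / L = 1.45 / 757 = 0.001915.
Darcy flux q = K · i = 24.02 × 0.001915 = 0.04601 m/day.
Seepage velocity v = q / n_e = 0.04601 / 0.28 = 0.1643 m/day.
Travel time t = L / v = 757 / 0.1643 = 4607 days = 12.61 years.

12.6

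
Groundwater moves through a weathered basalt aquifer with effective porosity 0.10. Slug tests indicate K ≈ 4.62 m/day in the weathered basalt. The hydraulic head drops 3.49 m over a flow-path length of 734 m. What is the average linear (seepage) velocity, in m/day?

Hydraulic gradient i = Δh / L = 3.49 / 734 = 0.004755.
Darcy flux q = K · i = 4.620 × 0.004755 = 0.02197 m/day.
Seepage velocity v = q / n_e = 0.02197 / 0.10 = 0.2197 m/day.

0.220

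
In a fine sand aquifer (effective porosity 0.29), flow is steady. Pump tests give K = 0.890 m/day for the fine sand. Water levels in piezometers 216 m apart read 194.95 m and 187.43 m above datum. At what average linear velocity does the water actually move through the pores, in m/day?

Hydraulic gradient i = (194.95 − 187.43) / 216 = 7.52 / 216 = 0.03481.
Darcy flux q = K · i = 0.8900 × 0.03481 = 0.03099 m/day.
Seepage velocity v = q / n_e = 0.03099 / 0.29 = 0.1068 m/day.

0.107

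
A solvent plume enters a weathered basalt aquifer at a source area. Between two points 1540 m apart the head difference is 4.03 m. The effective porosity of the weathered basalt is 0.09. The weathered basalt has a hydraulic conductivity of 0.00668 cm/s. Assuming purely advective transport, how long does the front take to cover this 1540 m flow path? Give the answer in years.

25.1

Convert K: 0.00668 cm/s × 864 = 5.772 m/day.
Hydraulic gradient i = Δh / L = 4.03 / 1540 = 0.002617.
Darcy flux q = K · i = 5.772 × 0.002617 = 0.01510 m/day.
Seepage velocity v = q / n_e = 0.01510 / 0.09 = 0.1678 m/day.
Travel time t = L / v = 1540 / 0.1678 = 9177 days = 25.12 years.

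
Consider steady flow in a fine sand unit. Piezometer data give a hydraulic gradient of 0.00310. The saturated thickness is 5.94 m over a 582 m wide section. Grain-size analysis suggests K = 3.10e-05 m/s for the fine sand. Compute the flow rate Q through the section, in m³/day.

28.7

Convert K: 3.10e-05 m/s × 86400 = 2.678 m/day.
Cross-sectional area A = 582 × 5.94 = 3457 m².
Hydraulic gradient i = 0.00310.
Darcy's law: Q = K · A · i = 2.678 × 3457 × 0.003100 = 28.70 m³/day.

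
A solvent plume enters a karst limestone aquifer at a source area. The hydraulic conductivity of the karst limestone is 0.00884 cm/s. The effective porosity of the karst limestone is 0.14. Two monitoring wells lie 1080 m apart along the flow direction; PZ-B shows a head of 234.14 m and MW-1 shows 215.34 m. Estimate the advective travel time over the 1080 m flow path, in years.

3.11

Convert K: 0.00884 cm/s × 864 = 7.638 m/day.
Hydraulic gradient i = (234.14 − 215.34) / 1080 = 18.8 / 1080 = 0.01741.
Darcy flux q = K · i = 7.638 × 0.01741 = 0.1330 m/day.
Seepage velocity v = q / n_e = 0.1330 / 0.14 = 0.9497 m/day.
Travel time t = L / v = 1080 / 0.9497 = 1137 days = 3.114 years.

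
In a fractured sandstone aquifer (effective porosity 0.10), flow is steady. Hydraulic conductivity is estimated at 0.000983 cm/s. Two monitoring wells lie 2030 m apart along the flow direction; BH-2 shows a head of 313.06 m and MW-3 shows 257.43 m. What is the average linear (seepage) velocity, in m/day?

Convert K: 0.000983 cm/s × 864 = 0.8493 m/day.
Hydraulic gradient i = (313.06 − 257.43) / 2030 = 55.63 / 2030 = 0.02740.
Darcy flux q = K · i = 0.8493 × 0.02740 = 0.02327 m/day.
Seepage velocity v = q / n_e = 0.02327 / 0.10 = 0.2327 m/day.

0.233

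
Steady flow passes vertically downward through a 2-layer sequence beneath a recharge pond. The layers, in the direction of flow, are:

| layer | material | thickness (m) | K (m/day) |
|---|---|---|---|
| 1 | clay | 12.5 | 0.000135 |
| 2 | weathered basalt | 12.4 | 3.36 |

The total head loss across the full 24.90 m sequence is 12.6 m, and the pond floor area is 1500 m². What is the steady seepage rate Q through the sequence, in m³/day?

0.204

Flow is perpendicular to layering, so the layers act in series and the equivalent K is the thickness-weighted harmonic mean.
Total thickness L = 12.5 + 12.4 = 24.90 m.
Σ(b_i/K_i) = 12.5/0.000135 + 12.4/3.36 = 92596 d.
K_eq = L / Σ(b_i/K_i) = 24.90 / 92596 = 0.0002689 m/day.
Q = K_eq · A · (Δh/L) = 0.0002689 × 1500 × (12.6/24.90) = 0.2041 m³/day.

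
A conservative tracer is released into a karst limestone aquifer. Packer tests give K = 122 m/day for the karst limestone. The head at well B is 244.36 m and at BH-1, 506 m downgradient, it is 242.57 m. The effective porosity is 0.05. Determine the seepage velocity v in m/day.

Hydraulic gradient i = (244.36 − 242.57) / 506 = 1.79 / 506 = 0.003538.
Darcy flux q = K · i = 122.0 × 0.003538 = 0.4316 m/day.
Seepage velocity v = q / n_e = 0.4316 / 0.05 = 8.632 m/day.

8.63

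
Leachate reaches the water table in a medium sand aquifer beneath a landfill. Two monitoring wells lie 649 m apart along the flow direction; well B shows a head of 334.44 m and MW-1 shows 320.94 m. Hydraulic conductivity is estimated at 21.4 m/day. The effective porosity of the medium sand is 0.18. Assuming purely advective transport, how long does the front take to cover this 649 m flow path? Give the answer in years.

Hydraulic gradient i = (334.44 − 320.94) / 649 = 13.5 / 649 = 0.02080.
Darcy flux q = K · i = 21.40 × 0.02080 = 0.4451 m/day.
Seepage velocity v = q / n_e = 0.4451 / 0.18 = 2.473 m/day.
Travel time t = L / v = 649 / 2.473 = 262.4 days = 0.7185 years.

0.718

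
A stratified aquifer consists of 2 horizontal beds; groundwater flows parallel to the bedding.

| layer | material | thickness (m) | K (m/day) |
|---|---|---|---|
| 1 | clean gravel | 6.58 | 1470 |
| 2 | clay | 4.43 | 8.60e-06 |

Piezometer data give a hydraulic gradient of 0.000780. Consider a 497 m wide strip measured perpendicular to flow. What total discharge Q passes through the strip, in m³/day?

3750

Flow is parallel to layering, so each bed carries its own Darcy discharge and the transmissivities add.
Σ(K_i·b_i) = 1470×6.58 + 8.60e-06×4.43 = 9673 m²/day.
Hydraulic gradient i = 0.000780.
Q = Σ(K_i·b_i) · W · i = 9673 × 497 × 0.0007800 = 3750 m³/day.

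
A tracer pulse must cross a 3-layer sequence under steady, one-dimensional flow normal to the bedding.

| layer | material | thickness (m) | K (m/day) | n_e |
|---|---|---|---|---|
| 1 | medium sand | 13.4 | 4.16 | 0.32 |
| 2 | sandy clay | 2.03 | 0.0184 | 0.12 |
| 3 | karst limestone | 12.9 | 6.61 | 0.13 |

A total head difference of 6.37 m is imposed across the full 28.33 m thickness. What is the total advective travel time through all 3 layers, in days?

With flow normal to the layers, continuity requires the same specific discharge q through every layer.
Σ(b_i/K_i) = 13.4/4.16 + 2.03/0.0184 + 12.9/6.61 = 115.5 d.
q = Δh / Σ(b_i/K_i) = 6.37 / 115.5 = 0.05515 m/day.
In each layer the seepage velocity is v_i = q/n_i, so the layer transit time is t_i = b_i·n_i / q:
  layer 1 (medium sand): t_1 = 13.4 × 0.32 / 0.05515 = 77.75 d
  layer 2 (sandy clay): t_2 = 2.03 × 0.12 / 0.05515 = 4.417 d
  layer 3 (karst limestone): t_3 = 12.9 × 0.13 / 0.05515 = 30.41 d
Total t = Σ t_i = 112.6 days.

113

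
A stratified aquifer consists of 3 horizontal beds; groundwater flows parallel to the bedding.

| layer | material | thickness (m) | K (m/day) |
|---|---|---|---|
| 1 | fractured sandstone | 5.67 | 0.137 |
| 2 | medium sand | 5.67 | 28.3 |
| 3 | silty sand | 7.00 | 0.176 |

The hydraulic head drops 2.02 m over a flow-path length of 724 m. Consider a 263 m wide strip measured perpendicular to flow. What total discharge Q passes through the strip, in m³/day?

Flow is parallel to layering, so each bed carries its own Darcy discharge and the transmissivities add.
Σ(K_i·b_i) = 0.137×5.67 + 28.3×5.67 + 0.176×7.00 = 162.5 m²/day.
Hydraulic gradient i = Δh / L = 2.02 / 724 = 0.002790.
Q = Σ(K_i·b_i) · W · i = 162.5 × 263 × 0.002790 = 119.2 m³/day.

119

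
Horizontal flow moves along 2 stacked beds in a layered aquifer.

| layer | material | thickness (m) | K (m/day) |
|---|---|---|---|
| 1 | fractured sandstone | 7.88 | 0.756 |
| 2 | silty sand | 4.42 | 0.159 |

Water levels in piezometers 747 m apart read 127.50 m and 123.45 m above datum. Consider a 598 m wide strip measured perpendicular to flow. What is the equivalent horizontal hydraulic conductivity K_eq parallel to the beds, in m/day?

Flow is parallel to layering, so each bed carries its own Darcy discharge and the transmissivities add.
Σ(K_i·b_i) = 0.756×7.88 + 0.159×4.42 = 6.660 m²/day.
Total thickness b = 12.30 m, so K_eq = Σ(K_i·b_i)/b = 0.5415 m/day.

0.541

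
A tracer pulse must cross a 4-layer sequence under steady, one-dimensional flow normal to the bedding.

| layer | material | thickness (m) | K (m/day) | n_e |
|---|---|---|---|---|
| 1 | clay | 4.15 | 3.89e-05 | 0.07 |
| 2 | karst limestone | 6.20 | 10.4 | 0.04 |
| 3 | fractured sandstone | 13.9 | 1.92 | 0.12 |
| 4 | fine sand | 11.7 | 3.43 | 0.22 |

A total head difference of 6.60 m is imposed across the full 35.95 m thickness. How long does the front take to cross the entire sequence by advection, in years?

212

With flow normal to the layers, continuity requires the same specific discharge q through every layer.
Σ(b_i/K_i) = 4.15/3.89e-05 + 6.20/10.4 + 13.9/1.92 + 11.7/3.43 = 1.067e+05 d.
q = Δh / Σ(b_i/K_i) = 6.60 / 1.067e+05 = 6.186e-05 m/day.
In each layer the seepage velocity is v_i = q/n_i, so the layer transit time is t_i = b_i·n_i / q:
  layer 1 (clay): t_1 = 4.15 × 0.07 / 6.186e-05 = 4696 d
  layer 2 (karst limestone): t_2 = 6.20 × 0.04 / 6.186e-05 = 4009 d
  layer 3 (fractured sandstone): t_3 = 13.9 × 0.12 / 6.186e-05 = 26965 d
  layer 4 (fine sand): t_4 = 11.7 × 0.22 / 6.186e-05 = 41611 d
Total t = Σ t_i = 77281 days = 211.6 years.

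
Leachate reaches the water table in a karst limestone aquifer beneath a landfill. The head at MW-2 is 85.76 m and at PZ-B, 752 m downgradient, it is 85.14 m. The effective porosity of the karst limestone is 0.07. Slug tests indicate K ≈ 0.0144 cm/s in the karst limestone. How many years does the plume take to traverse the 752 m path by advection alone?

Convert K: 0.0144 cm/s × 864 = 12.44 m/day.
Hydraulic gradient i = (85.76 − 85.14) / 752 = 0.62 / 752 = 0.0008245.
Darcy flux q = K · i = 12.44 × 0.0008245 = 0.01026 m/day.
Seepage velocity v = q / n_e = 0.01026 / 0.07 = 0.1465 m/day.
Travel time t = L / v = 752 / 0.1465 = 5132 days = 14.05 years.

14.0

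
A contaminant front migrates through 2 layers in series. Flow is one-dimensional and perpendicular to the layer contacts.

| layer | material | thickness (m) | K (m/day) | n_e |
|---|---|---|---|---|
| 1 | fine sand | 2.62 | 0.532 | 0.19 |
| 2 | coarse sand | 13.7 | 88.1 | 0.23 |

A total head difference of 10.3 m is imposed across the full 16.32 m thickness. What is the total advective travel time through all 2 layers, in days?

With flow normal to the layers, continuity requires the same specific discharge q through every layer.
Σ(b_i/K_i) = 2.62/0.532 + 13.7/88.1 = 5.080 d.
q = Δh / Σ(b_i/K_i) = 10.3 / 5.080 = 2.027 m/day.
In each layer the seepage velocity is v_i = q/n_i, so the layer transit time is t_i = b_i·n_i / q:
  layer 1 (fine sand): t_1 = 2.62 × 0.19 / 2.027 = 0.2455 d
  layer 2 (coarse sand): t_2 = 13.7 × 0.23 / 2.027 = 1.554 d
Total t = Σ t_i = 1.800 days.

1.80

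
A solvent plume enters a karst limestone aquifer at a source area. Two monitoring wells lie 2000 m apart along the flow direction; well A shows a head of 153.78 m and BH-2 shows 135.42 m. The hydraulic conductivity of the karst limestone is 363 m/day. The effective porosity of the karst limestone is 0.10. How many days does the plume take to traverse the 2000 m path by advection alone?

60.0

Hydraulic gradient i = (153.78 − 135.42) / 2000 = 18.36 / 2000 = 0.009180.
Darcy flux q = K · i = 363.0 × 0.009180 = 3.332 m/day.
Seepage velocity v = q / n_e = 3.332 / 0.10 = 33.32 m/day.
Travel time t = L / v = 2000 / 33.32 = 60.02 days.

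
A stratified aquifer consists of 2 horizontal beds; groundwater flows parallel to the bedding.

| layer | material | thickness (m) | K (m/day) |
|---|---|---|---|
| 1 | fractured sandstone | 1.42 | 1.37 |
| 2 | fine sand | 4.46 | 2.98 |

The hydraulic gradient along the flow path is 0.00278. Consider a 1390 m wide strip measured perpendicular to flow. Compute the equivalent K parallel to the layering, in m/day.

Flow is parallel to layering, so each bed carries its own Darcy discharge and the transmissivities add.
Σ(K_i·b_i) = 1.37×1.42 + 2.98×4.46 = 15.24 m²/day.
Total thickness b = 5.880 m, so K_eq = Σ(K_i·b_i)/b = 2.591 m/day.

2.59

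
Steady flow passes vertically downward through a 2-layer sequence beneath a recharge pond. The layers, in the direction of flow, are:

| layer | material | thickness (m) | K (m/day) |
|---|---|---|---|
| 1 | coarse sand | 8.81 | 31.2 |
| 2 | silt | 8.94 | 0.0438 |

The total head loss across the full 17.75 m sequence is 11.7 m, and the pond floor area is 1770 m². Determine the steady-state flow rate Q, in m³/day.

Flow is perpendicular to layering, so the layers act in series and the equivalent K is the thickness-weighted harmonic mean.
Total thickness L = 8.81 + 8.94 = 17.75 m.
Σ(b_i/K_i) = 8.81/31.2 + 8.94/0.0438 = 204.4 d.
K_eq = L / Σ(b_i/K_i) = 17.75 / 204.4 = 0.08684 m/day.
Q = K_eq · A · (Δh/L) = 0.08684 × 1770 × (11.7/17.75) = 101.3 m³/day.

101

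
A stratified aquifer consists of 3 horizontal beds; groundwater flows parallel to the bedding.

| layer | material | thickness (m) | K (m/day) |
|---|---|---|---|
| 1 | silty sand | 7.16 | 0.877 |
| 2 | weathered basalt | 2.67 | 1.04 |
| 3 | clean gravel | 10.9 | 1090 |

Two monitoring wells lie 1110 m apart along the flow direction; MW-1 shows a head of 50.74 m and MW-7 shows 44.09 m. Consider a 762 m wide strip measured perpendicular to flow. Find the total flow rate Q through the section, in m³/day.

54300

Flow is parallel to layering, so each bed carries its own Darcy discharge and the transmissivities add.
Σ(K_i·b_i) = 0.877×7.16 + 1.04×2.67 + 1090×10.9 = 11890 m²/day.
Hydraulic gradient i = (50.74 − 44.09) / 1110 = 6.65 / 1110 = 0.005991.
Q = Σ(K_i·b_i) · W · i = 11890 × 762 × 0.005991 = 54280 m³/day.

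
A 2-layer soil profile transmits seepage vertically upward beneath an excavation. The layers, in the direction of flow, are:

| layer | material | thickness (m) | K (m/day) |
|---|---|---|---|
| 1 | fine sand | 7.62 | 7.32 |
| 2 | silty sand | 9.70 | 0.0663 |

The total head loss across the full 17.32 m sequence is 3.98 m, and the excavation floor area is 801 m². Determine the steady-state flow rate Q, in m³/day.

21.6

Flow is perpendicular to layering, so the layers act in series and the equivalent K is the thickness-weighted harmonic mean.
Total thickness L = 7.62 + 9.70 = 17.32 m.
Σ(b_i/K_i) = 7.62/7.32 + 9.70/0.0663 = 147.3 d.
K_eq = L / Σ(b_i/K_i) = 17.32 / 147.3 = 0.1175 m/day.
Q = K_eq · A · (Δh/L) = 0.1175 × 801 × (3.98/17.32) = 21.64 m³/day.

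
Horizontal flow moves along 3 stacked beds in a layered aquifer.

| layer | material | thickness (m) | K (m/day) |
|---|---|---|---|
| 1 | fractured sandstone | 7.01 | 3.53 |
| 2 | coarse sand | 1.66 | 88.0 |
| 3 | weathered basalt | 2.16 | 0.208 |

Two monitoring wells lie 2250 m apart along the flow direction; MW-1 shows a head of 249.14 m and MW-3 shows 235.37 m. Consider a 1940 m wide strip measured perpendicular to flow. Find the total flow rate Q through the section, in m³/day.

Flow is parallel to layering, so each bed carries its own Darcy discharge and the transmissivities add.
Σ(K_i·b_i) = 3.53×7.01 + 88.0×1.66 + 0.208×2.16 = 171.3 m²/day.
Hydraulic gradient i = (249.14 − 235.37) / 2250 = 13.77 / 2250 = 0.006120.
Q = Σ(K_i·b_i) · W · i = 171.3 × 1940 × 0.006120 = 2034 m³/day.

2030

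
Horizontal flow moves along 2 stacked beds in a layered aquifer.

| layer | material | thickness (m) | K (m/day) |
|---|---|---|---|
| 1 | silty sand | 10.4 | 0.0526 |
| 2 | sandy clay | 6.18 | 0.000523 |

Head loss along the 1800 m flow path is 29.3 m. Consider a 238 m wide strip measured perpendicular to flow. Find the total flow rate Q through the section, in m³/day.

2.13

Flow is parallel to layering, so each bed carries its own Darcy discharge and the transmissivities add.
Σ(K_i·b_i) = 0.0526×10.4 + 0.000523×6.18 = 0.5503 m²/day.
Hydraulic gradient i = Δh / L = 29.3 / 1800 = 0.01628.
Q = Σ(K_i·b_i) · W · i = 0.5503 × 238 × 0.01628 = 2.132 m³/day.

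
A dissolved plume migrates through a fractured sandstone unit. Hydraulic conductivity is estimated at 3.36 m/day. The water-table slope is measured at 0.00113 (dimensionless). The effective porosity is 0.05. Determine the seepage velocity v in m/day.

Hydraulic gradient i = 0.00113.
Darcy flux q = K · i = 3.360 × 0.001130 = 0.003797 m/day.
Seepage velocity v = q / n_e = 0.003797 / 0.05 = 0.07594 m/day.

0.0759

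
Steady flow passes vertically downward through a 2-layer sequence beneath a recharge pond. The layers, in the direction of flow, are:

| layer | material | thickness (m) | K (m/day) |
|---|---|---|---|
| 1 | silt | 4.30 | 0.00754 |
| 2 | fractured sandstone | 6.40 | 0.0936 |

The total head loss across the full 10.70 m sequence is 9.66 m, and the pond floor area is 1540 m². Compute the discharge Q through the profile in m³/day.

23.3

Flow is perpendicular to layering, so the layers act in series and the equivalent K is the thickness-weighted harmonic mean.
Total thickness L = 4.30 + 6.40 = 10.70 m.
Σ(b_i/K_i) = 4.30/0.00754 + 6.40/0.0936 = 638.7 d.
K_eq = L / Σ(b_i/K_i) = 10.70 / 638.7 = 0.01675 m/day.
Q = K_eq · A · (Δh/L) = 0.01675 × 1540 × (9.66/10.70) = 23.29 m³/day.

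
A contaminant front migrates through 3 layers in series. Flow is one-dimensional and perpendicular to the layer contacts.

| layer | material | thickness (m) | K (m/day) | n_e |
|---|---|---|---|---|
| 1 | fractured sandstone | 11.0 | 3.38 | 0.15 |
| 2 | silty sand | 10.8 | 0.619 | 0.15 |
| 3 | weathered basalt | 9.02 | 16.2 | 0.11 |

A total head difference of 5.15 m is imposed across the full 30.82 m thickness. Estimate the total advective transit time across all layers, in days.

With flow normal to the layers, continuity requires the same specific discharge q through every layer.
Σ(b_i/K_i) = 11.0/3.38 + 10.8/0.619 + 9.02/16.2 = 21.26 d.
q = Δh / Σ(b_i/K_i) = 5.15 / 21.26 = 0.2423 m/day.
In each layer the seepage velocity is v_i = q/n_i, so the layer transit time is t_i = b_i·n_i / q:
  layer 1 (fractured sandstone): t_1 = 11.0 × 0.15 / 0.2423 = 6.811 d
  layer 2 (silty sand): t_2 = 10.8 × 0.15 / 0.2423 = 6.687 d
  layer 3 (weathered basalt): t_3 = 9.02 × 0.11 / 0.2423 = 4.096 d
Total t = Σ t_i = 17.59 days.

17.6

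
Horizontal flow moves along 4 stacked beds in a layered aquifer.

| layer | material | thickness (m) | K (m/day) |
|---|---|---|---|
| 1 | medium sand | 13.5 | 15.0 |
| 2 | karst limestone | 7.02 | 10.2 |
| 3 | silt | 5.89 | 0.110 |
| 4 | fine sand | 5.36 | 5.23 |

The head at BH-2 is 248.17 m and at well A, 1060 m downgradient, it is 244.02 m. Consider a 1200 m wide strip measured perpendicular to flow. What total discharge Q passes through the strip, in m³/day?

Flow is parallel to layering, so each bed carries its own Darcy discharge and the transmissivities add.
Σ(K_i·b_i) = 15.0×13.5 + 10.2×7.02 + 0.110×5.89 + 5.23×5.36 = 302.8 m²/day.
Hydraulic gradient i = (248.17 − 244.02) / 1060 = 4.15 / 1060 = 0.003915.
Q = Σ(K_i·b_i) · W · i = 302.8 × 1200 × 0.003915 = 1423 m³/day.

1420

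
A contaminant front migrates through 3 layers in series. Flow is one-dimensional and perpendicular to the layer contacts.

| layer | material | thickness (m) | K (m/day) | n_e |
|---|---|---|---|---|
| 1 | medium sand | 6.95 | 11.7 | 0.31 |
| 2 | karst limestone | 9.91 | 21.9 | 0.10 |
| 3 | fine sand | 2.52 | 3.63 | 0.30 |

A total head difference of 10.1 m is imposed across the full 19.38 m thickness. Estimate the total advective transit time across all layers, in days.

0.672

With flow normal to the layers, continuity requires the same specific discharge q through every layer.
Σ(b_i/K_i) = 6.95/11.7 + 9.91/21.9 + 2.52/3.63 = 1.741 d.
q = Δh / Σ(b_i/K_i) = 10.1 / 1.741 = 5.802 m/day.
In each layer the seepage velocity is v_i = q/n_i, so the layer transit time is t_i = b_i·n_i / q:
  layer 1 (medium sand): t_1 = 6.95 × 0.31 / 5.802 = 0.3713 d
  layer 2 (karst limestone): t_2 = 9.91 × 0.10 / 5.802 = 0.1708 d
  layer 3 (fine sand): t_3 = 2.52 × 0.30 / 5.802 = 0.1303 d
Total t = Σ t_i = 0.6724 days.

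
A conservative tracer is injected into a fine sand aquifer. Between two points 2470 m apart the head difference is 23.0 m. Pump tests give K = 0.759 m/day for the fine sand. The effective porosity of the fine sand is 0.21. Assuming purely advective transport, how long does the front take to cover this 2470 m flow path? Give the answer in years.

201

Hydraulic gradient i = Δh / L = 23.0 / 2470 = 0.009312.
Darcy flux q = K · i = 0.7590 × 0.009312 = 0.007068 m/day.
Seepage velocity v = q / n_e = 0.007068 / 0.21 = 0.03366 m/day.
Travel time t = L / v = 2470 / 0.03366 = 73391 days = 200.9 years.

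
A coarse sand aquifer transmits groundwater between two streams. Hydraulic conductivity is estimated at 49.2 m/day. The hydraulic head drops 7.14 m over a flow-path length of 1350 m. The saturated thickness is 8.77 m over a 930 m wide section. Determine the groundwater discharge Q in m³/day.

2120

Cross-sectional area A = 930 × 8.77 = 8156 m².
Hydraulic gradient i = Δh / L = 7.14 / 1350 = 0.005289.
Darcy's law: Q = K · A · i = 49.20 × 8156 × 0.005289 = 2122 m³/day.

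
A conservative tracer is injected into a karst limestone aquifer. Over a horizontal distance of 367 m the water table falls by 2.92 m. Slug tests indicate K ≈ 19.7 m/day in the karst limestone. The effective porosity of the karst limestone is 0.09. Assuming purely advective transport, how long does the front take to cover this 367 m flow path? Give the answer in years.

Hydraulic gradient i = Δh / L = 2.92 / 367 = 0.007956.
Darcy flux q = K · i = 19.70 × 0.007956 = 0.1567 m/day.
Seepage velocity v = q / n_e = 0.1567 / 0.09 = 1.742 m/day.
Travel time t = L / v = 367 / 1.742 = 210.7 days = 0.5769 years.

0.577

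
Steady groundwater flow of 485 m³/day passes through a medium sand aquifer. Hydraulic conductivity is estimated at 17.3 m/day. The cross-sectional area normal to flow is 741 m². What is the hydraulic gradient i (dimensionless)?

0.0378

From Q = K·A·i, i = Q / (K·A) = 485 / (17.30 × 741.0) = 0.03783.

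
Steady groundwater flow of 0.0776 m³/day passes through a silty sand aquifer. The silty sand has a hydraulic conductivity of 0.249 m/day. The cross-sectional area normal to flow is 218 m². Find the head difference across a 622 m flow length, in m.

From Q = K·A·i, i = Q / (K·A) = 0.0776 / (0.2490 × 218.0) = 0.001430.
Head loss Δh = i · L = 0.001430 × 622 = 0.8892 m.

0.889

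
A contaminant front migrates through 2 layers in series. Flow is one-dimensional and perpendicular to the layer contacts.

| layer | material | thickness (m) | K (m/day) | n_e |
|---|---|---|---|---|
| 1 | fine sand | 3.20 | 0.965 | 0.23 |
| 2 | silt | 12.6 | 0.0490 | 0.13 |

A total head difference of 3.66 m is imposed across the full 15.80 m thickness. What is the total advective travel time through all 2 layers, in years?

With flow normal to the layers, continuity requires the same specific discharge q through every layer.
Σ(b_i/K_i) = 3.20/0.965 + 12.6/0.0490 = 260.5 d.
q = Δh / Σ(b_i/K_i) = 3.66 / 260.5 = 0.01405 m/day.
In each layer the seepage velocity is v_i = q/n_i, so the layer transit time is t_i = b_i·n_i / q:
  layer 1 (fine sand): t_1 = 3.20 × 0.23 / 0.01405 = 52.38 d
  layer 2 (silt): t_2 = 12.6 × 0.13 / 0.01405 = 116.6 d
Total t = Σ t_i = 168.9 days = 0.4625 years.

0.463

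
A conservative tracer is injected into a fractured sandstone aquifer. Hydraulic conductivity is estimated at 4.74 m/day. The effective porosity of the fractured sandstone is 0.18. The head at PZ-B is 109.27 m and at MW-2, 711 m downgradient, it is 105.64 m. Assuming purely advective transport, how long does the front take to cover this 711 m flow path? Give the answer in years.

Hydraulic gradient i = (109.27 − 105.64) / 711 = 3.63 / 711 = 0.005105.
Darcy flux q = K · i = 4.740 × 0.005105 = 0.02420 m/day.
Seepage velocity v = q / n_e = 0.02420 / 0.18 = 0.1344 m/day.
Travel time t = L / v = 711 / 0.1344 = 5288 days = 14.48 years.

14.5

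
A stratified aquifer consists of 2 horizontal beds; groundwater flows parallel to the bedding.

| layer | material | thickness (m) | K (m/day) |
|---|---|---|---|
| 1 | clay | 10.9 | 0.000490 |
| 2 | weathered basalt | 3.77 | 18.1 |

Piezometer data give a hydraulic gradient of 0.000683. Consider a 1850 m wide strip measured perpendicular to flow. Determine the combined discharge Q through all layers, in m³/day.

86.2

Flow is parallel to layering, so each bed carries its own Darcy discharge and the transmissivities add.
Σ(K_i·b_i) = 0.000490×10.9 + 18.1×3.77 = 68.24 m²/day.
Hydraulic gradient i = 0.000683.
Q = Σ(K_i·b_i) · W · i = 68.24 × 1850 × 0.0006830 = 86.23 m³/day.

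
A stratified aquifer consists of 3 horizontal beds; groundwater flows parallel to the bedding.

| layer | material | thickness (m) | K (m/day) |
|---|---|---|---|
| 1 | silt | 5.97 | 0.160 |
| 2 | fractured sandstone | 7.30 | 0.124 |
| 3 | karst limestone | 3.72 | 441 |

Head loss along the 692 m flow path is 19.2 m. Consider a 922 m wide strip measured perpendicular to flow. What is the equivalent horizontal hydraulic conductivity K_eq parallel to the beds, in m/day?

96.7

Flow is parallel to layering, so each bed carries its own Darcy discharge and the transmissivities add.
Σ(K_i·b_i) = 0.160×5.97 + 0.124×7.30 + 441×3.72 = 1642 m²/day.
Total thickness b = 16.99 m, so K_eq = Σ(K_i·b_i)/b = 96.67 m/day.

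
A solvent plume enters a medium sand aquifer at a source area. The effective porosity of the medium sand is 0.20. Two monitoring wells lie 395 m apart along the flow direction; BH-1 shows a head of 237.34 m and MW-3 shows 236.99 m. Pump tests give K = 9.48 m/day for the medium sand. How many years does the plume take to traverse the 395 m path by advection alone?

25.7

Hydraulic gradient i = (237.34 − 236.99) / 395 = 0.35 / 395 = 0.0008861.
Darcy flux q = K · i = 9.480 × 0.0008861 = 0.008400 m/day.
Seepage velocity v = q / n_e = 0.008400 / 0.20 = 0.04200 m/day.
Travel time t = L / v = 395 / 0.04200 = 9405 days = 25.75 years.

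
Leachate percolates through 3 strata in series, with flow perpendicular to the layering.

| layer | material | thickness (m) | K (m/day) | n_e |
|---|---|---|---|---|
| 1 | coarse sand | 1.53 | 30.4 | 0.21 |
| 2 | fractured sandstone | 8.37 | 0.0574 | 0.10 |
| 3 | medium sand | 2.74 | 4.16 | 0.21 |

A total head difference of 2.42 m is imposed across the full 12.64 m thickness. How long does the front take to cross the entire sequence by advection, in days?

105

With flow normal to the layers, continuity requires the same specific discharge q through every layer.
Σ(b_i/K_i) = 1.53/30.4 + 8.37/0.0574 + 2.74/4.16 = 146.5 d.
q = Δh / Σ(b_i/K_i) = 2.42 / 146.5 = 0.01652 m/day.
In each layer the seepage velocity is v_i = q/n_i, so the layer transit time is t_i = b_i·n_i / q:
  layer 1 (coarse sand): t_1 = 1.53 × 0.21 / 0.01652 = 19.45 d
  layer 2 (fractured sandstone): t_2 = 8.37 × 0.10 / 0.01652 = 50.68 d
  layer 3 (medium sand): t_3 = 2.74 × 0.21 / 0.01652 = 34.84 d
Total t = Σ t_i = 105.0 days.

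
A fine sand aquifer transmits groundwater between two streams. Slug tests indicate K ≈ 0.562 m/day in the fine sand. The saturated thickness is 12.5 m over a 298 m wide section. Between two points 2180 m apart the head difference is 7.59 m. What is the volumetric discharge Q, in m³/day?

Cross-sectional area A = 298 × 12.5 = 3725 m².
Hydraulic gradient i = Δh / L = 7.59 / 2180 = 0.003482.
Darcy's law: Q = K · A · i = 0.5620 × 3725 × 0.003482 = 7.289 m³/day.

7.29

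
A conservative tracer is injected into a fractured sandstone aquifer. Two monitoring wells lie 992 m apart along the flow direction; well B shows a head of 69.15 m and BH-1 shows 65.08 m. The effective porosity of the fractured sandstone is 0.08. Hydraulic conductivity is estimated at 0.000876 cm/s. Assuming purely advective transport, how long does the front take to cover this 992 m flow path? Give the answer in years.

70.0

Convert K: 0.000876 cm/s × 864 = 0.7569 m/day.
Hydraulic gradient i = (69.15 − 65.08) / 992 = 4.07 / 992 = 0.004103.
Darcy flux q = K · i = 0.7569 × 0.004103 = 0.003105 m/day.
Seepage velocity v = q / n_e = 0.003105 / 0.08 = 0.03882 m/day.
Travel time t = L / v = 992 / 0.03882 = 25556 days = 69.97 years.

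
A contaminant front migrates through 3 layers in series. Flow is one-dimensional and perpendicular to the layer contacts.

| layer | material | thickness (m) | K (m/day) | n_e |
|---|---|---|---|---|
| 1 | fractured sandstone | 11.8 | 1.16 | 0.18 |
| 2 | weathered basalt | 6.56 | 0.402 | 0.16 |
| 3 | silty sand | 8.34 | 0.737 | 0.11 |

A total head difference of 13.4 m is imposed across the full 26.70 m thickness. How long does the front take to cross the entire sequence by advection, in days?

With flow normal to the layers, continuity requires the same specific discharge q through every layer.
Σ(b_i/K_i) = 11.8/1.16 + 6.56/0.402 + 8.34/0.737 = 37.81 d.
q = Δh / Σ(b_i/K_i) = 13.4 / 37.81 = 0.3544 m/day.
In each layer the seepage velocity is v_i = q/n_i, so the layer transit time is t_i = b_i·n_i / q:
  layer 1 (fractured sandstone): t_1 = 11.8 × 0.18 / 0.3544 = 5.993 d
  layer 2 (weathered basalt): t_2 = 6.56 × 0.16 / 0.3544 = 2.961 d
  layer 3 (silty sand): t_3 = 8.34 × 0.11 / 0.3544 = 2.588 d
Total t = Σ t_i = 11.54 days.

11.5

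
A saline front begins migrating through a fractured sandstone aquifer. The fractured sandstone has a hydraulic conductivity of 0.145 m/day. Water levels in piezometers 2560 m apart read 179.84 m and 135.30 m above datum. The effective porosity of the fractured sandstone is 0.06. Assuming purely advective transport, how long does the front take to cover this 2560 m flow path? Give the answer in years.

Hydraulic gradient i = (179.84 − 135.30) / 2560 = 44.54 / 2560 = 0.01740.
Darcy flux q = K · i = 0.1450 × 0.01740 = 0.002523 m/day.
Seepage velocity v = q / n_e = 0.002523 / 0.06 = 0.04205 m/day.
Travel time t = L / v = 2560 / 0.04205 = 60885 days = 166.7 years.

167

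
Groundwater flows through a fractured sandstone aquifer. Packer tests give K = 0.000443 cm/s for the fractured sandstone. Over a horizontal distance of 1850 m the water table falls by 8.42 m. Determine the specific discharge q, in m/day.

0.00174

Convert K: 0.000443 cm/s × 864 = 0.3828 m/day.
Hydraulic gradient i = Δh / L = 8.42 / 1850 = 0.004551.
Specific discharge q = K · i = 0.3828 × 0.004551 = 0.001742 m/day.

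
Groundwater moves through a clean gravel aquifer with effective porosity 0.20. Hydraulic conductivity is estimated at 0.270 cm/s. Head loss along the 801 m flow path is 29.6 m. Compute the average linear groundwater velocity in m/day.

Convert K: 0.270 cm/s × 864 = 233.3 m/day.
Hydraulic gradient i = Δh / L = 29.6 / 801 = 0.03695.
Darcy flux q = K · i = 233.3 × 0.03695 = 8.621 m/day.
Seepage velocity v = q / n_e = 8.621 / 0.20 = 43.10 m/day.

43.1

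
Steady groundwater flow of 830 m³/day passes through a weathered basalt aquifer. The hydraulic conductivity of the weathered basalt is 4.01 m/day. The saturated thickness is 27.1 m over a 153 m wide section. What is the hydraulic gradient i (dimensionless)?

Cross-sectional area A = 153 × 27.1 = 4146 m².
From Q = K·A·i, i = Q / (K·A) = 830 / (4.010 × 4146) = 0.04992.

0.0499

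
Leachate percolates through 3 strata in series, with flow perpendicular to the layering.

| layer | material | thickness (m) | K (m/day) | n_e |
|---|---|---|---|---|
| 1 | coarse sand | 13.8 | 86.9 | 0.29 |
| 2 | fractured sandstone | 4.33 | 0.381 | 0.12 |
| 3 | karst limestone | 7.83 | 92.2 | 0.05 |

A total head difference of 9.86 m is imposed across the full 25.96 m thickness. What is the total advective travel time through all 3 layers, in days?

With flow normal to the layers, continuity requires the same specific discharge q through every layer.
Σ(b_i/K_i) = 13.8/86.9 + 4.33/0.381 + 7.83/92.2 = 11.61 d.
q = Δh / Σ(b_i/K_i) = 9.86 / 11.61 = 0.8494 m/day.
In each layer the seepage velocity is v_i = q/n_i, so the layer transit time is t_i = b_i·n_i / q:
  layer 1 (coarse sand): t_1 = 13.8 × 0.29 / 0.8494 = 4.712 d
  layer 2 (fractured sandstone): t_2 = 4.33 × 0.12 / 0.8494 = 0.6117 d
  layer 3 (karst limestone): t_3 = 7.83 × 0.05 / 0.8494 = 0.4609 d
Total t = Σ t_i = 5.784 days.

5.78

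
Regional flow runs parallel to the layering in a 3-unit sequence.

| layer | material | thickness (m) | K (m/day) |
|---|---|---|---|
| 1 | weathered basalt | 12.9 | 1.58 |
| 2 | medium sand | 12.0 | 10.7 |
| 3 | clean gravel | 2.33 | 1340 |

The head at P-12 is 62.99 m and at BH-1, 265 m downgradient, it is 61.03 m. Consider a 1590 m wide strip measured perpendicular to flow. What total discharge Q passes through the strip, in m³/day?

38500

Flow is parallel to layering, so each bed carries its own Darcy discharge and the transmissivities add.
Σ(K_i·b_i) = 1.58×12.9 + 10.7×12.0 + 1340×2.33 = 3271 m²/day.
Hydraulic gradient i = (62.99 − 61.03) / 265 = 1.96 / 265 = 0.007396.
Q = Σ(K_i·b_i) · W · i = 3271 × 1590 × 0.007396 = 38467 m³/day.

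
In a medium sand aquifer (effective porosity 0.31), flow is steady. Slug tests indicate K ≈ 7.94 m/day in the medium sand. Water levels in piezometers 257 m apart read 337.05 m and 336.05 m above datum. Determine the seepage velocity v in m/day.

0.0997

Hydraulic gradient i = (337.05 − 336.05) / 257 = 1 / 257 = 0.003891.
Darcy flux q = K · i = 7.940 × 0.003891 = 0.03089 m/day.
Seepage velocity v = q / n_e = 0.03089 / 0.31 = 0.09966 m/day.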